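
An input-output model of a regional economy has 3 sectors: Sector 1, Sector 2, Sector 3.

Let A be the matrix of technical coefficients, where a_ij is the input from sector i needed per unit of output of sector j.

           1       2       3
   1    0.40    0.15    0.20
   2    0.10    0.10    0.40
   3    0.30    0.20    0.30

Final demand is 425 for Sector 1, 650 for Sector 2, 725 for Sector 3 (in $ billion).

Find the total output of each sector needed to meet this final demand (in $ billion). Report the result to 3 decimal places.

I − A =
  [   0.60    -0.15    -0.20]
  [  -0.10     0.90    -0.40]
  [  -0.30    -0.20     0.70]
Cofactors of I−A, C_ij = (−1)^(i+j)·(minor ij) (rows/columns in the sector order above):
  C_11 = (0.90)(0.70) − (-0.40)(-0.20) = 0.5500
  C_12 = −[(-0.10)(0.70) − (-0.40)(-0.30)] = 0.1900
  C_13 = (-0.10)(-0.20) − (0.90)(-0.30) = 0.2900
  C_21 = −[(-0.15)(0.70) − (-0.20)(-0.20)] = 0.1450
  C_22 = (0.60)(0.70) − (-0.20)(-0.30) = 0.3600
  C_23 = −[(0.60)(-0.20) − (-0.15)(-0.30)] = 0.1650
  C_31 = (-0.15)(-0.40) − (-0.20)(0.90) = 0.2400
  C_32 = −[(0.60)(-0.40) − (-0.20)(-0.10)] = 0.2600
  C_33 = (0.60)(0.90) − (-0.15)(-0.10) = 0.5250
det(I−A) = Σ_j (I−A)_1j·C_1j = (0.60)(0.5500) + (-0.15)(0.1900) + (-0.20)(0.2900) = 0.2435
adj(I−A) = Cᵀ =
  [ 0.5500   0.1450   0.2400]
  [ 0.1900   0.3600   0.2600]
  [ 0.2900   0.1650   0.5250]
(I − A)⁻¹ = adj(I−A) / det(I−A) ≈
  [   2.2587     0.5955     0.9856]
  [   0.7803     1.4784     1.0678]
  [   1.1910     0.6776     2.1561]
x = (I − A)⁻¹ d = adj(I−A)·d / det(I−A), with det(I−A) = 0.2435:
  x_1 = (0.5500·425 + 0.1450·650 + 0.2400·725) / 0.2435 = 502.00 / 0.2435 ≈ 2061.602
  x_2 = (0.1900·425 + 0.3600·650 + 0.2600·725) / 0.2435 = 503.25 / 0.2435 ≈ 2066.735
  x_3 = (0.2900·425 + 0.1650·650 + 0.5250·725) / 0.2435 = 611.125 / 0.2435 ≈ 2509.754

x_1 = 2061.602, x_2 = 2066.735, x_3 = 2509.754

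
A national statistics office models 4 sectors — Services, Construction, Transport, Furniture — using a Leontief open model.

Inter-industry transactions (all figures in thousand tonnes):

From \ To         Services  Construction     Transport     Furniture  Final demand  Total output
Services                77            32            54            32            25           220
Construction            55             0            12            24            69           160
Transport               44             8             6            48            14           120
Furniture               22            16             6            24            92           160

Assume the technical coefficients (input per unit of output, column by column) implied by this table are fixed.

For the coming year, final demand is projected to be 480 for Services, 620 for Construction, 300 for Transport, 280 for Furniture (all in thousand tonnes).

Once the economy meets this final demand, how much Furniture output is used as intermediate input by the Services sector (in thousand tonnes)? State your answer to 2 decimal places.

Technical coefficients a_ij = z_ij / X_j:
  a_11 = 77/220 = 0.35, a_21 = 55/220 = 0.25, a_31 = 44/220 = 0.20, a_41 = 22/220 = 0.10
  a_12 = 32/160 = 0.20, a_22 = 0/160 = 0.00, a_32 = 8/160 = 0.05, a_42 = 16/160 = 0.10
  a_13 = 54/120 = 0.45, a_23 = 12/120 = 0.10, a_33 = 6/120 = 0.05, a_43 = 6/120 = 0.05
  a_14 = 32/160 = 0.20, a_24 = 24/160 = 0.15, a_34 = 48/160 = 0.30, a_44 = 24/160 = 0.15
I − A =
  [   0.65    -0.20    -0.45    -0.20]
  [  -0.25     1.00    -0.10    -0.15]
  [  -0.20    -0.05     0.95    -0.30]
  [  -0.10    -0.10    -0.05     0.85]
Compute the cofactors C_ij = (−1)^(i+j)·(3×3 minor ij) of I−A; the adjugate is their transpose:
adj(I−A) = Cᵀ =
  [ 0.770625   0.210625   0.406250   0.361875]
  [ 0.233875   0.404125   0.163000   0.183875]
  [ 0.215875   0.090125   0.472250   0.233375]
  [ 0.130875   0.077625   0.094750   0.467125]
det(I−A) = Σ_j (I−A)_1j·C_1j = (0.65)(0.770625) + (-0.20)(0.233875) + (-0.45)(0.215875) + (-0.20)(0.130875) = 0.3308125
(I − A)⁻¹ = adj(I−A) / det(I−A) ≈
  [   2.3295     0.6367     1.2280     1.0939]
  [   0.7070     1.2216     0.4927     0.5558]
  [   0.6526     0.2724     1.4275     0.7055]
  [   0.3956     0.2346     0.2864     1.4121]
First solve x = (I − A)⁻¹ d = adj(I−A)·d / det(I−A); in particular x_1 = (0.770625·480 + 0.210625·620 + 0.406250·300 + 0.361875·280) / 0.3308125 = 723.6875 / 0.3308125 ≈ 2187.6063.
Intermediate flow from 4 to 1: z_41 = a_41 · x_1 = 0.10 × 723.6875 / 0.3308125 = 72.36875 / 0.3308125 ≈ 218.76.

z_41 = 218.76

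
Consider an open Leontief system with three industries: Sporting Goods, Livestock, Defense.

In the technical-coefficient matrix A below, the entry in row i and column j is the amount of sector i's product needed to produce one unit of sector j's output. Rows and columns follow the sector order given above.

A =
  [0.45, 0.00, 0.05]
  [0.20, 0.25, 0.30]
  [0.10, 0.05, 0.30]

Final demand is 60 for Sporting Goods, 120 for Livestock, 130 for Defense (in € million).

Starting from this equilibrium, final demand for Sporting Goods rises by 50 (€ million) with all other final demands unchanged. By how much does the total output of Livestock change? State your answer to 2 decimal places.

I − A =
  [   0.55     0.00    -0.05]
  [  -0.20     0.75    -0.30]
  [  -0.10    -0.05     0.70]
Cofactors of I−A, C_ij = (−1)^(i+j)·(minor ij) (rows/columns in the sector order above):
  C_11 = (0.75)(0.70) − (-0.30)(-0.05) = 0.5100
  C_12 = −[(-0.20)(0.70) − (-0.30)(-0.10)] = 0.1700
  C_13 = (-0.20)(-0.05) − (0.75)(-0.10) = 0.0850
  C_21 = −[(0.00)(0.70) − (-0.05)(-0.05)] = 0.0025
  C_22 = (0.55)(0.70) − (-0.05)(-0.10) = 0.3800
  C_23 = −[(0.55)(-0.05) − (0.00)(-0.10)] = 0.0275
  C_31 = (0.00)(-0.30) − (-0.05)(0.75) = 0.0375
  C_32 = −[(0.55)(-0.30) − (-0.05)(-0.20)] = 0.1750
  C_33 = (0.55)(0.75) − (0.00)(-0.20) = 0.4125
det(I−A) = Σ_j (I−A)_1j·C_1j = (0.55)(0.5100) + (0.00)(0.1700) + (-0.05)(0.0850) = 0.27625
adj(I−A) = Cᵀ =
  [ 0.5100   0.0025   0.0375]
  [ 0.1700   0.3800   0.1750]
  [ 0.0850   0.0275   0.4125]
(I − A)⁻¹ = adj(I−A) / det(I−A) ≈
  [   1.8462     0.0090     0.1357]
  [   0.6154     1.3756     0.6335]
  [   0.3077     0.0995     1.4932]
Δx = (I − A)⁻¹ Δd with Δd having +50 in the Sporting Goods component and 0 elsewhere.
So Δx_2 = L_21 · (+50), where L_21 = adj(I−A)_21 / det(I−A) = 0.1700 / 0.27625.
Δx_2 = 0.1700 × (+50) / 0.27625 = 8.50 / 0.27625 ≈ 30.77.

Δx_2 = 30.77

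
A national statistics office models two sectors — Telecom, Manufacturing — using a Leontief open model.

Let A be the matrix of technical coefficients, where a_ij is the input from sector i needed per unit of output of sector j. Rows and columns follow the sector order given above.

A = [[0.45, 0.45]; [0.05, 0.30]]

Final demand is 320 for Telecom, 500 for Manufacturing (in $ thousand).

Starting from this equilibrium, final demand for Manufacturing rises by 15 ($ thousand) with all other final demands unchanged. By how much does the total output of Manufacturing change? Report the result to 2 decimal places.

Δx_2 = 22.76

I − A =
  [   0.55    -0.45]
  [  -0.05     0.70]
det(I−A) = (0.55)(0.70) − (-0.45)(-0.05) = 0.3625
adj(I−A) = [[0.70, 0.45], [0.05, 0.55]]
(I − A)⁻¹ = adj(I−A) / det(I−A) ≈
  [   1.9310     1.2414]
  [   0.1379     1.5172]
Δx = (I − A)⁻¹ Δd with Δd having +15 in the Manufacturing component and 0 elsewhere.
So Δx_2 = L_22 · (+15), where L_22 = adj(I−A)_22 / det(I−A) = 0.55 / 0.3625.
Δx_2 = 0.55 × (+15) / 0.3625 = 8.25 / 0.3625 ≈ 22.76.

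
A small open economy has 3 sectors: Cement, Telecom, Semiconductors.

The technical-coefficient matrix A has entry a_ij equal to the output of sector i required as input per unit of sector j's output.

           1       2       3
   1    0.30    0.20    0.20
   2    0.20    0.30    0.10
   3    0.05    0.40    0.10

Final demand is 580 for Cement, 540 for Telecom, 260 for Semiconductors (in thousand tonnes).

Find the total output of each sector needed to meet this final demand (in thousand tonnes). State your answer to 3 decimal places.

I − A =
  [   0.70    -0.20    -0.20]
  [  -0.20     0.70    -0.10]
  [  -0.05    -0.40     0.90]
Cofactors of I−A, C_ij = (−1)^(i+j)·(minor ij) (rows/columns in the sector order above):
  C_11 = (0.70)(0.90) − (-0.10)(-0.40) = 0.5900
  C_12 = −[(-0.20)(0.90) − (-0.10)(-0.05)] = 0.1850
  C_13 = (-0.20)(-0.40) − (0.70)(-0.05) = 0.1150
  C_21 = −[(-0.20)(0.90) − (-0.20)(-0.40)] = 0.2600
  C_22 = (0.70)(0.90) − (-0.20)(-0.05) = 0.6200
  C_23 = −[(0.70)(-0.40) − (-0.20)(-0.05)] = 0.2900
  C_31 = (-0.20)(-0.10) − (-0.20)(0.70) = 0.1600
  C_32 = −[(0.70)(-0.10) − (-0.20)(-0.20)] = 0.1100
  C_33 = (0.70)(0.70) − (-0.20)(-0.20) = 0.4500
det(I−A) = Σ_j (I−A)_1j·C_1j = (0.70)(0.5900) + (-0.20)(0.1850) + (-0.20)(0.1150) = 0.3530
adj(I−A) = Cᵀ =
  [ 0.5900   0.2600   0.1600]
  [ 0.1850   0.6200   0.1100]
  [ 0.1150   0.2900   0.4500]
(I − A)⁻¹ = adj(I−A) / det(I−A) ≈
  [   1.6714     0.7365     0.4533]
  [   0.5241     1.7564     0.3116]
  [   0.3258     0.8215     1.2748]
x = (I − A)⁻¹ d = adj(I−A)·d / det(I−A), with det(I−A) = 0.3530:
  x_1 = (0.5900·580 + 0.2600·540 + 0.1600·260) / 0.3530 = 524.20 / 0.3530 ≈ 1484.986
  x_2 = (0.1850·580 + 0.6200·540 + 0.1100·260) / 0.3530 = 470.70 / 0.3530 ≈ 1333.428
  x_3 = (0.1150·580 + 0.2900·540 + 0.4500·260) / 0.3530 = 340.30 / 0.3530 ≈ 964.023

x_1 = 1484.986, x_2 = 1333.428, x_3 = 964.023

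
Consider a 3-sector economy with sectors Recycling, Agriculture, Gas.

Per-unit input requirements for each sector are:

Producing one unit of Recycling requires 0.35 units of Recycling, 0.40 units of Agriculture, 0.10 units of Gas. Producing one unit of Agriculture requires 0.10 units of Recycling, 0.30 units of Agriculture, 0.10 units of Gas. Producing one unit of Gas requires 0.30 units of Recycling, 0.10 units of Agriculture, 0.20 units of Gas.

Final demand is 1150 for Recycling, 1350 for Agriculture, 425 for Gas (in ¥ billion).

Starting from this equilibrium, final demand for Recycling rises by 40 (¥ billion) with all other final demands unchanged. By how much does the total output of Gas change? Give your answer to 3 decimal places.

I − A =
  [   0.65    -0.10    -0.30]
  [  -0.40     0.70    -0.10]
  [  -0.10    -0.10     0.80]
Cofactors of I−A, C_ij = (−1)^(i+j)·(minor ij) (rows/columns in the sector order above):
  C_11 = (0.70)(0.80) − (-0.10)(-0.10) = 0.5500
  C_12 = −[(-0.40)(0.80) − (-0.10)(-0.10)] = 0.3300
  C_13 = (-0.40)(-0.10) − (0.70)(-0.10) = 0.1100
  C_21 = −[(-0.10)(0.80) − (-0.30)(-0.10)] = 0.1100
  C_22 = (0.65)(0.80) − (-0.30)(-0.10) = 0.4900
  C_23 = −[(0.65)(-0.10) − (-0.10)(-0.10)] = 0.0750
  C_31 = (-0.10)(-0.10) − (-0.30)(0.70) = 0.2200
  C_32 = −[(0.65)(-0.10) − (-0.30)(-0.40)] = 0.1850
  C_33 = (0.65)(0.70) − (-0.10)(-0.40) = 0.4150
det(I−A) = Σ_j (I−A)_1j·C_1j = (0.65)(0.5500) + (-0.10)(0.3300) + (-0.30)(0.1100) = 0.2915
adj(I−A) = Cᵀ =
  [ 0.5500   0.1100   0.2200]
  [ 0.3300   0.4900   0.1850]
  [ 0.1100   0.0750   0.4150]
(I − A)⁻¹ = adj(I−A) / det(I−A) ≈
  [   1.8868     0.3774     0.7547]
  [   1.1321     1.6810     0.6346]
  [   0.3774     0.2573     1.4237]
Δx = (I − A)⁻¹ Δd with Δd having +40 in the Recycling component and 0 elsewhere.
So Δx_3 = L_31 · (+40), where L_31 = adj(I−A)_31 / det(I−A) = 0.1100 / 0.2915.
Δx_3 = 0.1100 × (+40) / 0.2915 = 4.40 / 0.2915 ≈ 15.094.

Δx_3 = 15.094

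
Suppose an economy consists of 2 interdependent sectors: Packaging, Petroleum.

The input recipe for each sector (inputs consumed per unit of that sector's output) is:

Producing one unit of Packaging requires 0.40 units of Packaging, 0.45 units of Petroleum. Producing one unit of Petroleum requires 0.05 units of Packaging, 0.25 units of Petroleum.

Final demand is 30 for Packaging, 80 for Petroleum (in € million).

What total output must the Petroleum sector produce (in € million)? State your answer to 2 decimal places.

I − A =
  [   0.60    -0.05]
  [  -0.45     0.75]
det(I−A) = (0.60)(0.75) − (-0.05)(-0.45) = 0.4275
adj(I−A) = [[0.75, 0.05], [0.45, 0.60]]
(I − A)⁻¹ = adj(I−A) / det(I−A) ≈
  [   1.7544     0.1170]
  [   1.0526     1.4035]
x = (I − A)⁻¹ d = adj(I−A)·d / det(I−A), with det(I−A) = 0.4275:
  x_1 = (0.75·30 + 0.05·80) / 0.4275 = 26.50 / 0.4275 ≈ 61.99
  x_2 = (0.45·30 + 0.60·80) / 0.4275 = 61.50 / 0.4275 ≈ 143.86

x_2 = 143.86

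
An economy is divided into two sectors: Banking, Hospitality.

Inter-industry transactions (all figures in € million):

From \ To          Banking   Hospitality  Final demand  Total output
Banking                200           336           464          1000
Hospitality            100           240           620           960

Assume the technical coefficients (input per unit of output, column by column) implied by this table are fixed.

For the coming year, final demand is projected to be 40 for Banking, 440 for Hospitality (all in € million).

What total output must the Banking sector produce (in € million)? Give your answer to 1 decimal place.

Technical coefficients a_ij = z_ij / X_j:
  a_11 = 200/1000 = 0.20, a_21 = 100/1000 = 0.10
  a_12 = 336/960 = 0.35, a_22 = 240/960 = 0.25
I − A =
  [   0.80    -0.35]
  [  -0.10     0.75]
det(I−A) = (0.80)(0.75) − (-0.35)(-0.10) = 0.5650
adj(I−A) = [[0.75, 0.35], [0.10, 0.80]]
(I − A)⁻¹ = adj(I−A) / det(I−A) ≈
  [   1.3274     0.6195]
  [   0.1770     1.4159]
x = (I − A)⁻¹ d = adj(I−A)·d / det(I−A), with det(I−A) = 0.5650:
  x_1 = (0.75·40 + 0.35·440) / 0.5650 = 184.00 / 0.5650 ≈ 325.7
  x_2 = (0.10·40 + 0.80·440) / 0.5650 = 356.00 / 0.5650 ≈ 630.1

x_1 = 325.7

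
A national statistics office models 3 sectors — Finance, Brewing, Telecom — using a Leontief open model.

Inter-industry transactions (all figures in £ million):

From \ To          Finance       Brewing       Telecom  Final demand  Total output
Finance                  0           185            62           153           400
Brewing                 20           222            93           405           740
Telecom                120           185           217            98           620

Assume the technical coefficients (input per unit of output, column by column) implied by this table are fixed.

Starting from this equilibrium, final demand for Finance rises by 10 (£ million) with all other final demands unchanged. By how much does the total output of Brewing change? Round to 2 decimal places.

Δx_2 = 2.06

Technical coefficients a_ij = z_ij / X_j:
  a_11 = 0/400 = 0.00, a_21 = 20/400 = 0.05, a_31 = 120/400 = 0.30
  a_12 = 185/740 = 0.25, a_22 = 222/740 = 0.30, a_32 = 185/740 = 0.25
  a_13 = 62/620 = 0.10, a_23 = 93/620 = 0.15, a_33 = 217/620 = 0.35
I − A =
  [   1.00    -0.25    -0.10]
  [  -0.05     0.70    -0.15]
  [  -0.30    -0.25     0.65]
Cofactors of I−A, C_ij = (−1)^(i+j)·(minor ij) (rows/columns in the sector order above):
  C_11 = (0.70)(0.65) − (-0.15)(-0.25) = 0.4175
  C_12 = −[(-0.05)(0.65) − (-0.15)(-0.30)] = 0.0775
  C_13 = (-0.05)(-0.25) − (0.70)(-0.30) = 0.2225
  C_21 = −[(-0.25)(0.65) − (-0.10)(-0.25)] = 0.1875
  C_22 = (1.00)(0.65) − (-0.10)(-0.30) = 0.6200
  C_23 = −[(1.00)(-0.25) − (-0.25)(-0.30)] = 0.3250
  C_31 = (-0.25)(-0.15) − (-0.10)(0.70) = 0.1075
  C_32 = −[(1.00)(-0.15) − (-0.10)(-0.05)] = 0.1550
  C_33 = (1.00)(0.70) − (-0.25)(-0.05) = 0.6875
det(I−A) = Σ_j (I−A)_1j·C_1j = (1.00)(0.4175) + (-0.25)(0.0775) + (-0.10)(0.2225) = 0.375875
adj(I−A) = Cᵀ =
  [ 0.4175   0.1875   0.1075]
  [ 0.0775   0.6200   0.1550]
  [ 0.2225   0.3250   0.6875]
(I − A)⁻¹ = adj(I−A) / det(I−A) ≈
  [   1.1107     0.4988     0.2860]
  [   0.2062     1.6495     0.4124]
  [   0.5920     0.8646     1.8291]
Δx = (I − A)⁻¹ Δd with Δd having +10 in the Finance component and 0 elsewhere.
So Δx_2 = L_21 · (+10), where L_21 = adj(I−A)_21 / det(I−A) = 0.0775 / 0.375875.
Δx_2 = 0.0775 × (+10) / 0.375875 = 0.775 / 0.375875 ≈ 2.06.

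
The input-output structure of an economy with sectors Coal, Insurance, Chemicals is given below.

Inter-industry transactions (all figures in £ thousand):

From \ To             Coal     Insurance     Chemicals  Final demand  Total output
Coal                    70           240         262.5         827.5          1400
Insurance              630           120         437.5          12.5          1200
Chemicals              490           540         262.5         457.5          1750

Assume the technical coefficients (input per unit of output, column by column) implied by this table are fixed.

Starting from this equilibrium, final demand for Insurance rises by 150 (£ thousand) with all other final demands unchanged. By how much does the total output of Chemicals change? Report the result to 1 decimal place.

Technical coefficients a_ij = z_ij / X_j:
  a_11 = 70/1400 = 0.05, a_21 = 630/1400 = 0.45, a_31 = 490/1400 = 0.35
  a_12 = 240/1200 = 0.20, a_22 = 120/1200 = 0.10, a_32 = 540/1200 = 0.45
  a_13 = 262.5/1750 = 0.15, a_23 = 437.5/1750 = 0.25, a_33 = 262.5/1750 = 0.15
I − A =
  [   0.95    -0.20    -0.15]
  [  -0.45     0.90    -0.25]
  [  -0.35    -0.45     0.85]
Cofactors of I−A, C_ij = (−1)^(i+j)·(minor ij) (rows/columns in the sector order above):
  C_11 = (0.90)(0.85) − (-0.25)(-0.45) = 0.6525
  C_12 = −[(-0.45)(0.85) − (-0.25)(-0.35)] = 0.4700
  C_13 = (-0.45)(-0.45) − (0.90)(-0.35) = 0.5175
  C_21 = −[(-0.20)(0.85) − (-0.15)(-0.45)] = 0.2375
  C_22 = (0.95)(0.85) − (-0.15)(-0.35) = 0.7550
  C_23 = −[(0.95)(-0.45) − (-0.20)(-0.35)] = 0.4975
  C_31 = (-0.20)(-0.25) − (-0.15)(0.90) = 0.1850
  C_32 = −[(0.95)(-0.25) − (-0.15)(-0.45)] = 0.3050
  C_33 = (0.95)(0.90) − (-0.20)(-0.45) = 0.7650
det(I−A) = Σ_j (I−A)_1j·C_1j = (0.95)(0.6525) + (-0.20)(0.4700) + (-0.15)(0.5175) = 0.44825
adj(I−A) = Cᵀ =
  [ 0.6525   0.2375   0.1850]
  [ 0.4700   0.7550   0.3050]
  [ 0.5175   0.4975   0.7650]
(I − A)⁻¹ = adj(I−A) / det(I−A) ≈
  [   1.4557     0.5298     0.4127]
  [   1.0485     1.6843     0.6804]
  [   1.1545     1.1099     1.7066]
Δx = (I − A)⁻¹ Δd with Δd having +150 in the Insurance component and 0 elsewhere.
So Δx_3 = L_32 · (+150), where L_32 = adj(I−A)_32 / det(I−A) = 0.4975 / 0.44825.
Δx_3 = 0.4975 × (+150) / 0.44825 = 74.625 / 0.44825 ≈ 166.5.

Δx_3 = 166.5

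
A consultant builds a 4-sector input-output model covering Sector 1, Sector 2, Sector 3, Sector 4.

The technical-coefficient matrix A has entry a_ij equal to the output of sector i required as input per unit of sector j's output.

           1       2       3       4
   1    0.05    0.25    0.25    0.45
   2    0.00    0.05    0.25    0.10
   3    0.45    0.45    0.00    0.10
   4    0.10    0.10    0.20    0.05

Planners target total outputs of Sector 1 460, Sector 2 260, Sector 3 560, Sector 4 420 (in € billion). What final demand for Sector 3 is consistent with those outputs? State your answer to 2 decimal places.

d_3 = 194.00

I − A =
  [   0.95    -0.25    -0.25    -0.45]
  [   0.00     0.95    -0.25    -0.10]
  [  -0.45    -0.45     1.00    -0.10]
  [  -0.10    -0.10    -0.20     0.95]
d = (I − A) x:
  d_1 = (+0.95)·460 + (-0.25)·260 + (-0.25)·560 + (-0.45)·420 = 43.00
  d_2 = (+0.00)·460 + (+0.95)·260 + (-0.25)·560 + (-0.10)·420 = 65.00
  d_3 = (-0.45)·460 + (-0.45)·260 + (+1.00)·560 + (-0.10)·420 = 194.00
  d_4 = (-0.10)·460 + (-0.10)·260 + (-0.20)·560 + (+0.95)·420 = 215.00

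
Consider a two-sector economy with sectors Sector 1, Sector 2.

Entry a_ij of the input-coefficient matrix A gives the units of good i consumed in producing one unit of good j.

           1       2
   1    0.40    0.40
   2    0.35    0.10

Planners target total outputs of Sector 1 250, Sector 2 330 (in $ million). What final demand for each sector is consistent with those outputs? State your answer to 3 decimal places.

d_1 = 18.000, d_2 = 209.500

I − A =
  [   0.60    -0.40]
  [  -0.35     0.90]
d = (I − A) x:
  d_1 = (+0.60)·250 + (-0.40)·330 = 18.000
  d_2 = (-0.35)·250 + (+0.90)·330 = 209.500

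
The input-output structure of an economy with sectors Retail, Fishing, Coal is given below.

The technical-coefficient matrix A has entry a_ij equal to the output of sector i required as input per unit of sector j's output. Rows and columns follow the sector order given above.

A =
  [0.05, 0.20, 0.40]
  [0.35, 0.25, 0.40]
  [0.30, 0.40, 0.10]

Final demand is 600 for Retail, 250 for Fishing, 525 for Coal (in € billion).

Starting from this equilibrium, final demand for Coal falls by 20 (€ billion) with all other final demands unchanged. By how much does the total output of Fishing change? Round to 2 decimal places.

Δx_F = -40.59

I − A =
  [   0.95    -0.20    -0.40]
  [  -0.35     0.75    -0.40]
  [  -0.30    -0.40     0.90]
Cofactors of I−A, C_ij = (−1)^(i+j)·(minor ij) (rows/columns in the sector order above):
  C_11 = (0.75)(0.90) − (-0.40)(-0.40) = 0.5150
  C_12 = −[(-0.35)(0.90) − (-0.40)(-0.30)] = 0.4350
  C_13 = (-0.35)(-0.40) − (0.75)(-0.30) = 0.3650
  C_21 = −[(-0.20)(0.90) − (-0.40)(-0.40)] = 0.3400
  C_22 = (0.95)(0.90) − (-0.40)(-0.30) = 0.7350
  C_23 = −[(0.95)(-0.40) − (-0.20)(-0.30)] = 0.4400
  C_31 = (-0.20)(-0.40) − (-0.40)(0.75) = 0.3800
  C_32 = −[(0.95)(-0.40) − (-0.40)(-0.35)] = 0.5200
  C_33 = (0.95)(0.75) − (-0.20)(-0.35) = 0.6425
det(I−A) = Σ_j (I−A)_1j·C_1j = (0.95)(0.5150) + (-0.20)(0.4350) + (-0.40)(0.3650) = 0.25625
adj(I−A) = Cᵀ =
  [ 0.5150   0.3400   0.3800]
  [ 0.4350   0.7350   0.5200]
  [ 0.3650   0.4400   0.6425]
(I − A)⁻¹ = adj(I−A) / det(I−A) ≈
  [   2.0098     1.3268     1.4829]
  [   1.6976     2.8683     2.0293]
  [   1.4244     1.7171     2.5073]
Δx = (I − A)⁻¹ Δd with Δd having -20 in the Coal component and 0 elsewhere.
So Δx_F = L_FC · (-20), where L_FC = adj(I−A)_FC / det(I−A) = 0.5200 / 0.25625.
Δx_F = 0.5200 × (-20) / 0.25625 = -10.40 / 0.25625 ≈ -40.59.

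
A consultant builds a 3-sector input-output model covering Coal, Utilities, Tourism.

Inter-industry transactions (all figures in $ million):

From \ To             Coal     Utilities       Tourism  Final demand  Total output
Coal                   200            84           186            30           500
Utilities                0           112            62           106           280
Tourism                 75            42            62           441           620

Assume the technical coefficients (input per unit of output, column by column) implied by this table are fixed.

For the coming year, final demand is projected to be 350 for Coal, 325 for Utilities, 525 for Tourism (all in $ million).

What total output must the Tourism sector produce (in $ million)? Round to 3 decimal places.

Technical coefficients a_ij = z_ij / X_j:
  a_11 = 200/500 = 0.40, a_21 = 0/500 = 0.00, a_31 = 75/500 = 0.15
  a_12 = 84/280 = 0.30, a_22 = 112/280 = 0.40, a_32 = 42/280 = 0.15
  a_13 = 186/620 = 0.30, a_23 = 62/620 = 0.10, a_33 = 62/620 = 0.10
I − A =
  [   0.60    -0.30    -0.30]
  [   0.00     0.60    -0.10]
  [  -0.15    -0.15     0.90]
Cofactors of I−A, C_ij = (−1)^(i+j)·(minor ij) (rows/columns in the sector order above):
  C_11 = (0.60)(0.90) − (-0.10)(-0.15) = 0.5250
  C_12 = −[(0.00)(0.90) − (-0.10)(-0.15)] = 0.0150
  C_13 = (0.00)(-0.15) − (0.60)(-0.15) = 0.0900
  C_21 = −[(-0.30)(0.90) − (-0.30)(-0.15)] = 0.3150
  C_22 = (0.60)(0.90) − (-0.30)(-0.15) = 0.4950
  C_23 = −[(0.60)(-0.15) − (-0.30)(-0.15)] = 0.1350
  C_31 = (-0.30)(-0.10) − (-0.30)(0.60) = 0.2100
  C_32 = −[(0.60)(-0.10) − (-0.30)(0.00)] = 0.0600
  C_33 = (0.60)(0.60) − (-0.30)(0.00) = 0.3600
det(I−A) = Σ_j (I−A)_1j·C_1j = (0.60)(0.5250) + (-0.30)(0.0150) + (-0.30)(0.0900) = 0.2835
adj(I−A) = Cᵀ =
  [ 0.5250   0.3150   0.2100]
  [ 0.0150   0.4950   0.0600]
  [ 0.0900   0.1350   0.3600]
(I − A)⁻¹ = adj(I−A) / det(I−A) ≈
  [   1.8519     1.1111     0.7407]
  [   0.0529     1.7460     0.2116]
  [   0.3175     0.4762     1.2698]
x = (I − A)⁻¹ d = adj(I−A)·d / det(I−A), with det(I−A) = 0.2835:
  x_1 = (0.5250·350 + 0.3150·325 + 0.2100·525) / 0.2835 = 396.375 / 0.2835 ≈ 1398.148
  x_2 = (0.0150·350 + 0.4950·325 + 0.0600·525) / 0.2835 = 197.625 / 0.2835 ≈ 697.090
  x_3 = (0.0900·350 + 0.1350·325 + 0.3600·525) / 0.2835 = 264.375 / 0.2835 ≈ 932.540

x_3 = 932.540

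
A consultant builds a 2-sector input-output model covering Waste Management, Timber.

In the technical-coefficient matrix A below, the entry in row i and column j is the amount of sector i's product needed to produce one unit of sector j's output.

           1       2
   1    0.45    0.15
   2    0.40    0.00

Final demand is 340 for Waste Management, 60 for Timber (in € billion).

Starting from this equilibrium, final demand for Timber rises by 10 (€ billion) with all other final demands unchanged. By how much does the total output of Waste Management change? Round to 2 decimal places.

Δx_1 = 3.06

I − A =
  [   0.55    -0.15]
  [  -0.40     1.00]
det(I−A) = (0.55)(1.00) − (-0.15)(-0.40) = 0.4900
adj(I−A) = [[1.00, 0.15], [0.40, 0.55]]
(I − A)⁻¹ = adj(I−A) / det(I−A) ≈
  [   2.0408     0.3061]
  [   0.8163     1.1224]
Δx = (I − A)⁻¹ Δd with Δd having +10 in the Timber component and 0 elsewhere.
So Δx_1 = L_12 · (+10), where L_12 = adj(I−A)_12 / det(I−A) = 0.15 / 0.4900.
Δx_1 = 0.15 × (+10) / 0.4900 = 1.50 / 0.4900 ≈ 3.06.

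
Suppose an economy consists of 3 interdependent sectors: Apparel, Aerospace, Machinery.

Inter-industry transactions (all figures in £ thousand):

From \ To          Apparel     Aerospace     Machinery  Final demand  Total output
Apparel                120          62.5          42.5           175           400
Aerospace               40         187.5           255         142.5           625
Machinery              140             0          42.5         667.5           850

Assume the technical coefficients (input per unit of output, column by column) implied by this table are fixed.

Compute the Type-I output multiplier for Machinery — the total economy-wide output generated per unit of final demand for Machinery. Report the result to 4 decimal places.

m_3 = 1.7542

Technical coefficients a_ij = z_ij / X_j:
  a_11 = 120/400 = 0.30, a_21 = 40/400 = 0.10, a_31 = 140/400 = 0.35
  a_12 = 62.5/625 = 0.10, a_22 = 187.5/625 = 0.30, a_32 = 0/625 = 0.00
  a_13 = 42.5/850 = 0.05, a_23 = 255/850 = 0.30, a_33 = 42.5/850 = 0.05
I − A =
  [   0.70    -0.10    -0.05]
  [  -0.10     0.70    -0.30]
  [  -0.35     0.00     0.95]
Cofactors of I−A, C_ij = (−1)^(i+j)·(minor ij) (rows/columns in the sector order above):
  C_11 = (0.70)(0.95) − (-0.30)(0.00) = 0.6650
  C_12 = −[(-0.10)(0.95) − (-0.30)(-0.35)] = 0.2000
  C_13 = (-0.10)(0.00) − (0.70)(-0.35) = 0.2450
  C_21 = −[(-0.10)(0.95) − (-0.05)(0.00)] = 0.0950
  C_22 = (0.70)(0.95) − (-0.05)(-0.35) = 0.6475
  C_23 = −[(0.70)(0.00) − (-0.10)(-0.35)] = 0.0350
  C_31 = (-0.10)(-0.30) − (-0.05)(0.70) = 0.0650
  C_32 = −[(0.70)(-0.30) − (-0.05)(-0.10)] = 0.2150
  C_33 = (0.70)(0.70) − (-0.10)(-0.10) = 0.4800
det(I−A) = Σ_j (I−A)_1j·C_1j = (0.70)(0.6650) + (-0.10)(0.2000) + (-0.05)(0.2450) = 0.43325
adj(I−A) = Cᵀ =
  [ 0.6650   0.0950   0.0650]
  [ 0.2000   0.6475   0.2150]
  [ 0.2450   0.0350   0.4800]
(I − A)⁻¹ = adj(I−A) / det(I−A) ≈
  [   1.53491     0.21927     0.15003]
  [   0.46163     1.49452     0.49625]
  [   0.56549     0.08078     1.10791]
The output multiplier for sector j is the column-j sum of the Leontief inverse (I − A)⁻¹ = adj(I−A) / det(I−A).
Column 3 of adj(I−A): (0.0650, 0.2150, 0.4800); det(I−A) = 0.43325.
m_3 = (0.0650 + 0.2150 + 0.4800) / 0.43325 = 0.76 / 0.43325 ≈ 1.7542.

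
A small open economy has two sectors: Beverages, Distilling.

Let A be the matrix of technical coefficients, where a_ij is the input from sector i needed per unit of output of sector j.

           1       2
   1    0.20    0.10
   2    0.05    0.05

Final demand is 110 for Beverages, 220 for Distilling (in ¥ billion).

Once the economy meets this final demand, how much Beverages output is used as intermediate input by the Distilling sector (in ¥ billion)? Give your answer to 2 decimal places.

z_12 = 24.04

I − A =
  [   0.80    -0.10]
  [  -0.05     0.95]
det(I−A) = (0.80)(0.95) − (-0.10)(-0.05) = 0.7550
adj(I−A) = [[0.95, 0.10], [0.05, 0.80]]
(I − A)⁻¹ = adj(I−A) / det(I−A) ≈
  [   1.2583     0.1325]
  [   0.0662     1.0596]
First solve x = (I − A)⁻¹ d = adj(I−A)·d / det(I−A); in particular x_2 = (0.05·110 + 0.80·220) / 0.7550 = 181.50 / 0.7550 ≈ 240.3974.
Intermediate flow from 1 to 2: z_12 = a_12 · x_2 = 0.10 × 181.50 / 0.7550 = 18.15 / 0.7550 ≈ 24.04.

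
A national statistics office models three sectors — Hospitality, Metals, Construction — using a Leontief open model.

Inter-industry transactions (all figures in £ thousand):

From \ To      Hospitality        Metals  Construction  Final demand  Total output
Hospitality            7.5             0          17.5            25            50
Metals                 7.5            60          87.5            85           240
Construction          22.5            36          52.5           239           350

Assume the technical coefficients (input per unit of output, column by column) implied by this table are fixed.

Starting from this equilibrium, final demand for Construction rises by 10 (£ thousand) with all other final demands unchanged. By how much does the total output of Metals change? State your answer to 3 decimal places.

Δx_2 = 4.472

Technical coefficients a_ij = z_ij / X_j:
  a_11 = 7.5/50 = 0.15, a_21 = 7.5/50 = 0.15, a_31 = 22.5/50 = 0.45
  a_12 = 0/240 = 0.00, a_22 = 60/240 = 0.25, a_32 = 36/240 = 0.15
  a_13 = 17.5/350 = 0.05, a_23 = 87.5/350 = 0.25, a_33 = 52.5/350 = 0.15
I − A =
  [   0.85     0.00    -0.05]
  [  -0.15     0.75    -0.25]
  [  -0.45    -0.15     0.85]
Cofactors of I−A, C_ij = (−1)^(i+j)·(minor ij) (rows/columns in the sector order above):
  C_11 = (0.75)(0.85) − (-0.25)(-0.15) = 0.6000
  C_12 = −[(-0.15)(0.85) − (-0.25)(-0.45)] = 0.2400
  C_13 = (-0.15)(-0.15) − (0.75)(-0.45) = 0.3600
  C_21 = −[(0.00)(0.85) − (-0.05)(-0.15)] = 0.0075
  C_22 = (0.85)(0.85) − (-0.05)(-0.45) = 0.7000
  C_23 = −[(0.85)(-0.15) − (0.00)(-0.45)] = 0.1275
  C_31 = (0.00)(-0.25) − (-0.05)(0.75) = 0.0375
  C_32 = −[(0.85)(-0.25) − (-0.05)(-0.15)] = 0.2200
  C_33 = (0.85)(0.75) − (0.00)(-0.15) = 0.6375
det(I−A) = Σ_j (I−A)_1j·C_1j = (0.85)(0.6000) + (0.00)(0.2400) + (-0.05)(0.3600) = 0.4920
adj(I−A) = Cᵀ =
  [ 0.6000   0.0075   0.0375]
  [ 0.2400   0.7000   0.2200]
  [ 0.3600   0.1275   0.6375]
(I − A)⁻¹ = adj(I−A) / det(I−A) ≈
  [   1.2195     0.0152     0.0762]
  [   0.4878     1.4228     0.4472]
  [   0.7317     0.2591     1.2957]
Δx = (I − A)⁻¹ Δd with Δd having +10 in the Construction component and 0 elsewhere.
So Δx_2 = L_23 · (+10), where L_23 = adj(I−A)_23 / det(I−A) = 0.2200 / 0.4920.
Δx_2 = 0.2200 × (+10) / 0.4920 = 2.20 / 0.4920 ≈ 4.472.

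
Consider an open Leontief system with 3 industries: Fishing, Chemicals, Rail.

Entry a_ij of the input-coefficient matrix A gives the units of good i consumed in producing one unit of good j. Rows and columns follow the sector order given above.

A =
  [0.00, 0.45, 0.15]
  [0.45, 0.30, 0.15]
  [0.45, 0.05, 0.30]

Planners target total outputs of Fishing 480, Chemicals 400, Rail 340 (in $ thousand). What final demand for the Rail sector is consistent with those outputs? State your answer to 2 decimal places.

d_R = 2.00

I − A =
  [   1.00    -0.45    -0.15]
  [  -0.45     0.70    -0.15]
  [  -0.45    -0.05     0.70]
d = (I − A) x:
  d_F = (+1.00)·480 + (-0.45)·400 + (-0.15)·340 = 249.00
  d_C = (-0.45)·480 + (+0.70)·400 + (-0.15)·340 = 13.00
  d_R = (-0.45)·480 + (-0.05)·400 + (+0.70)·340 = 2.00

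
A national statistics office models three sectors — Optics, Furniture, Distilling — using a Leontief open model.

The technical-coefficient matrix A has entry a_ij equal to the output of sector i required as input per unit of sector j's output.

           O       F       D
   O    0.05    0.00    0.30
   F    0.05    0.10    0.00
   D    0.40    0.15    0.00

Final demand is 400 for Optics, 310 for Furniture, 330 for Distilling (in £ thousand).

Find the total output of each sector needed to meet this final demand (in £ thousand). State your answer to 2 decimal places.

x_O = 621.75, x_F = 378.99, x_D = 635.55

I − A =
  [   0.95     0.00    -0.30]
  [  -0.05     0.90     0.00]
  [  -0.40    -0.15     1.00]
Cofactors of I−A, C_ij = (−1)^(i+j)·(minor ij) (rows/columns in the sector order above):
  C_11 = (0.90)(1.00) − (0.00)(-0.15) = 0.9000
  C_12 = −[(-0.05)(1.00) − (0.00)(-0.40)] = 0.0500
  C_13 = (-0.05)(-0.15) − (0.90)(-0.40) = 0.3675
  C_21 = −[(0.00)(1.00) − (-0.30)(-0.15)] = 0.0450
  C_22 = (0.95)(1.00) − (-0.30)(-0.40) = 0.8300
  C_23 = −[(0.95)(-0.15) − (0.00)(-0.40)] = 0.1425
  C_31 = (0.00)(0.00) − (-0.30)(0.90) = 0.2700
  C_32 = −[(0.95)(0.00) − (-0.30)(-0.05)] = 0.0150
  C_33 = (0.95)(0.90) − (0.00)(-0.05) = 0.8550
det(I−A) = Σ_j (I−A)_1j·C_1j = (0.95)(0.9000) + (0.00)(0.0500) + (-0.30)(0.3675) = 0.74475
adj(I−A) = Cᵀ =
  [ 0.9000   0.0450   0.2700]
  [ 0.0500   0.8300   0.0150]
  [ 0.3675   0.1425   0.8550]
(I − A)⁻¹ = adj(I−A) / det(I−A) ≈
  [   1.2085     0.0604     0.3625]
  [   0.0671     1.1145     0.0201]
  [   0.4935     0.1913     1.1480]
x = (I − A)⁻¹ d = adj(I−A)·d / det(I−A), with det(I−A) = 0.74475:
  x_O = (0.9000·400 + 0.0450·310 + 0.2700·330) / 0.74475 = 463.05 / 0.74475 ≈ 621.75
  x_F = (0.0500·400 + 0.8300·310 + 0.0150·330) / 0.74475 = 282.25 / 0.74475 ≈ 378.99
  x_D = (0.3675·400 + 0.1425·310 + 0.8550·330) / 0.74475 = 473.325 / 0.74475 ≈ 635.55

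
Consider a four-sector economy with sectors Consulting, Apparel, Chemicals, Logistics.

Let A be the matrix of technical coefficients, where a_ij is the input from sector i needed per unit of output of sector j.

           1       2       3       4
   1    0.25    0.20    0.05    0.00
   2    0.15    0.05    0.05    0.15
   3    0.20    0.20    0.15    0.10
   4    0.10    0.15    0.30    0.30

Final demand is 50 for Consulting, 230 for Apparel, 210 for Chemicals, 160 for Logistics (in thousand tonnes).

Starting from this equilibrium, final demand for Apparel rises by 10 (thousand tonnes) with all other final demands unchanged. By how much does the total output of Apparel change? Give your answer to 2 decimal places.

I − A =
  [   0.75    -0.20    -0.05     0.00]
  [  -0.15     0.95    -0.05    -0.15]
  [  -0.20    -0.20     0.85    -0.10]
  [  -0.10    -0.15    -0.30     0.70]
Compute the cofactors C_ij = (−1)^(i+j)·(3×3 minor ij) of I−A; the adjugate is their transpose:
adj(I−A) = Cᵀ =
  [ 0.500875   0.120750   0.048125   0.032750]
  [ 0.114000   0.416250   0.066000   0.098625]
  [ 0.164250   0.146250   0.457875   0.096750]
  [ 0.166375   0.169125   0.217250   0.559625]
det(I−A) = Σ_j (I−A)_1j·C_1j = (0.75)(0.500875) + (-0.20)(0.114000) + (-0.05)(0.164250) + (0.00)(0.166375) = 0.34464375
(I − A)⁻¹ = adj(I−A) / det(I−A) ≈
  [   1.4533     0.3504     0.1396     0.0950]
  [   0.3308     1.2078     0.1915     0.2862]
  [   0.4766     0.4244     1.3285     0.2807]
  [   0.4827     0.4907     0.6304     1.6238]
Δx = (I − A)⁻¹ Δd with Δd having +10 in the Apparel component and 0 elsewhere.
So Δx_2 = L_22 · (+10), where L_22 = adj(I−A)_22 / det(I−A) = 0.416250 / 0.34464375.
Δx_2 = 0.416250 × (+10) / 0.34464375 = 4.1625 / 0.34464375 ≈ 12.08.

Δx_2 = 12.08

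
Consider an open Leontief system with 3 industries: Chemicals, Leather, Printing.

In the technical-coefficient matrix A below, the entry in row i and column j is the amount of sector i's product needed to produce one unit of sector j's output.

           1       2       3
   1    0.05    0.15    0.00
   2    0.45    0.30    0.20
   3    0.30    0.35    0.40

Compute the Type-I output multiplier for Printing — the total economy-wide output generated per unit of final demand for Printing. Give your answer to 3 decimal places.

m_3 = 2.889

I − A =
  [   0.95    -0.15     0.00]
  [  -0.45     0.70    -0.20]
  [  -0.30    -0.35     0.60]
Cofactors of I−A, C_ij = (−1)^(i+j)·(minor ij) (rows/columns in the sector order above):
  C_11 = (0.70)(0.60) − (-0.20)(-0.35) = 0.3500
  C_12 = −[(-0.45)(0.60) − (-0.20)(-0.30)] = 0.3300
  C_13 = (-0.45)(-0.35) − (0.70)(-0.30) = 0.3675
  C_21 = −[(-0.15)(0.60) − (0.00)(-0.35)] = 0.0900
  C_22 = (0.95)(0.60) − (0.00)(-0.30) = 0.5700
  C_23 = −[(0.95)(-0.35) − (-0.15)(-0.30)] = 0.3775
  C_31 = (-0.15)(-0.20) − (0.00)(0.70) = 0.0300
  C_32 = −[(0.95)(-0.20) − (0.00)(-0.45)] = 0.1900
  C_33 = (0.95)(0.70) − (-0.15)(-0.45) = 0.5975
det(I−A) = Σ_j (I−A)_1j·C_1j = (0.95)(0.3500) + (-0.15)(0.3300) + (0.00)(0.3675) = 0.2830
adj(I−A) = Cᵀ =
  [ 0.3500   0.0900   0.0300]
  [ 0.3300   0.5700   0.1900]
  [ 0.3675   0.3775   0.5975]
(I − A)⁻¹ = adj(I−A) / det(I−A) ≈
  [   1.2367     0.3180     0.1060]
  [   1.1661     2.0141     0.6714]
  [   1.2986     1.3339     2.1113]
The output multiplier for sector j is the column-j sum of the Leontief inverse (I − A)⁻¹ = adj(I−A) / det(I−A).
Column 3 of adj(I−A): (0.0300, 0.1900, 0.5975); det(I−A) = 0.2830.
m_3 = (0.0300 + 0.1900 + 0.5975) / 0.2830 = 0.8175 / 0.2830 ≈ 2.889.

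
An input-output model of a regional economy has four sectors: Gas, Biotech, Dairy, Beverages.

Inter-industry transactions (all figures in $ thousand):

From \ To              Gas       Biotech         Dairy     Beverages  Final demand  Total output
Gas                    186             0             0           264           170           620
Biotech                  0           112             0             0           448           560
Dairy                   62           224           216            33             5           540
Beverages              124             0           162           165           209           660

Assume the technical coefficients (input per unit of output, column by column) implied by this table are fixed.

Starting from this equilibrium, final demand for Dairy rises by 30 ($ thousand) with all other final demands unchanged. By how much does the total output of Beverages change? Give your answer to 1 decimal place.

Δx_4 = 25.8

Technical coefficients a_ij = z_ij / X_j:
  a_11 = 186/620 = 0.30, a_21 = 0/620 = 0.00, a_31 = 62/620 = 0.10, a_41 = 124/620 = 0.20
  a_12 = 0/560 = 0.00, a_22 = 112/560 = 0.20, a_32 = 224/560 = 0.40, a_42 = 0/560 = 0.00
  a_13 = 0/540 = 0.00, a_23 = 0/540 = 0.00, a_33 = 216/540 = 0.40, a_43 = 162/540 = 0.30
  a_14 = 264/660 = 0.40, a_24 = 0/660 = 0.00, a_34 = 33/660 = 0.05, a_44 = 165/660 = 0.25
I − A =
  [   0.70     0.00     0.00    -0.40]
  [   0.00     0.80     0.00     0.00]
  [  -0.10    -0.40     0.60    -0.05]
  [  -0.20     0.00    -0.30     0.75]
Compute the cofactors C_ij = (−1)^(i+j)·(3×3 minor ij) of I−A; the adjugate is their transpose:
adj(I−A) = Cᵀ =
  [ 0.3480   0.0480   0.0960   0.1920]
  [ 0.0000   0.2445   0.0000   0.0000]
  [ 0.0680   0.1780   0.3560   0.0600]
  [ 0.1200   0.0840   0.1680   0.3360]
det(I−A) = Σ_j (I−A)_1j·C_1j = (0.70)(0.3480) + (0.00)(0.0000) + (0.00)(0.0680) + (-0.40)(0.1200) = 0.1956
(I − A)⁻¹ = adj(I−A) / det(I−A) ≈
  [   1.7791     0.2454     0.4908     0.9816]
  [   0.0000     1.2500     0.0000     0.0000]
  [   0.3476     0.9100     1.8200     0.3067]
  [   0.6135     0.4294     0.8589     1.7178]
Δx = (I − A)⁻¹ Δd with Δd having +30 in the Dairy component and 0 elsewhere.
So Δx_4 = L_43 · (+30), where L_43 = adj(I−A)_43 / det(I−A) = 0.1680 / 0.1956.
Δx_4 = 0.1680 × (+30) / 0.1956 = 5.04 / 0.1956 ≈ 25.8.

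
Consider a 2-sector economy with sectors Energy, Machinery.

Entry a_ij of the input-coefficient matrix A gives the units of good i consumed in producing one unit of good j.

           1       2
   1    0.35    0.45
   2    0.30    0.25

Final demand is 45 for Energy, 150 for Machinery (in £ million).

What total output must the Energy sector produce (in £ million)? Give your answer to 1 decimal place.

I − A =
  [   0.65    -0.45]
  [  -0.30     0.75]
det(I−A) = (0.65)(0.75) − (-0.45)(-0.30) = 0.3525
adj(I−A) = [[0.75, 0.45], [0.30, 0.65]]
(I − A)⁻¹ = adj(I−A) / det(I−A) ≈
  [   2.1277     1.2766]
  [   0.8511     1.8440]
x = (I − A)⁻¹ d = adj(I−A)·d / det(I−A), with det(I−A) = 0.3525:
  x_1 = (0.75·45 + 0.45·150) / 0.3525 = 101.25 / 0.3525 ≈ 287.2
  x_2 = (0.30·45 + 0.65·150) / 0.3525 = 111.00 / 0.3525 ≈ 314.9

x_1 = 287.2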